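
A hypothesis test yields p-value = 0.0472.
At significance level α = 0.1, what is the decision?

Answer: reject H₀

Derivation:
Compare p-value to α:
0.0472 < 0.1
Decision: reject H₀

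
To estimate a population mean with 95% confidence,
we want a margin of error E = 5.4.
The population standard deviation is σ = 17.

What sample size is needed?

Answer: n = 39

Derivation:
z_0.025 = 1.960
n = (z×σ/E)² = (1.960×17/5.4)²
n = 38.0735
Round up: n = 39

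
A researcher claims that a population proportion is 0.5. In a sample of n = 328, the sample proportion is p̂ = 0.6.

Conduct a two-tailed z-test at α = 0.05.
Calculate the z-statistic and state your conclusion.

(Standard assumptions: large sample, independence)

H₀: p = 0.5, H₁: p ≠ 0.5
Standard error: SE = √(p₀(1-p₀)/n) = √(0.5×0.5/328) = 0.027608
z-statistic: z = (p̂ - p₀)/SE = (0.6 - 0.5)/0.027608 = 3.6221
Critical value: z_0.025 = ±1.960
p-value = 0.0003
Decision: reject H₀ at α = 0.05

Answer: z = 3.6221, reject H₀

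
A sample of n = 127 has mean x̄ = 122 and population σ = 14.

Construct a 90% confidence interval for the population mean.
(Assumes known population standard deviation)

Answer: (119.9564, 124.0436)

Derivation:
Confidence level: 90%, α = 0.1
z_0.05 = 1.645
SE = σ/√n = 14/√127 = 1.2423
Margin of error = 1.645 × 1.2423 = 2.0436
CI: x̄ ± margin = 122 ± 2.0436
CI: (119.9564, 124.0436)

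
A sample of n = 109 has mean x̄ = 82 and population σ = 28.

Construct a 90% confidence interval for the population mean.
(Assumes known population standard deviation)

Confidence level: 90%, α = 0.1
z_0.05 = 1.645
SE = σ/√n = 28/√109 = 2.6819
Margin of error = 1.645 × 2.6819 = 4.4117
CI: x̄ ± margin = 82 ± 4.4117
CI: (77.5883, 86.4117)

Answer: (77.5883, 86.4117)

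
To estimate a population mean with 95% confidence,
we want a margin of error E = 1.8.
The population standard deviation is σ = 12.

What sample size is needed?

z_0.025 = 1.960
n = (z×σ/E)² = (1.960×12/1.8)²
n = 170.7378
Round up: n = 171

Answer: n = 171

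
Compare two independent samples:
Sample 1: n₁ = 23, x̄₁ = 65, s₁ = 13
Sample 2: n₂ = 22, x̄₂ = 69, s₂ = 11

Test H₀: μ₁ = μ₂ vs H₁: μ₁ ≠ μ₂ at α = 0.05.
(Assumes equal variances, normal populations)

Pooled variance: s²_p = [22×13² + 21×11²]/(43) = 145.5581
s_p = 12.0647
SE = s_p×√(1/n₁ + 1/n₂) = 12.0647×√(1/23 + 1/22) = 3.5979
t = (x̄₁ - x̄₂)/SE = (65 - 69)/3.5979 = -1.1118
df = 43, t-critical = ±2.017
Decision: fail to reject H₀

Answer: t = -1.1118, fail to reject H₀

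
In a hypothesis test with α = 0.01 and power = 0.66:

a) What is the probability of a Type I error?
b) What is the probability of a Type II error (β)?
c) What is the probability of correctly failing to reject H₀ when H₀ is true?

a) Type I error probability = α = 0.01
b) Power = P(reject H₀ | H₁ true) = 1 - β = 0.66, so Type II error probability = β = 1 - Power = 0.34
c) P(fail to reject H₀ | H₀ true) = 1 - α = 0.99

Answer: a) 0.01, b) 0.34, c) 0.99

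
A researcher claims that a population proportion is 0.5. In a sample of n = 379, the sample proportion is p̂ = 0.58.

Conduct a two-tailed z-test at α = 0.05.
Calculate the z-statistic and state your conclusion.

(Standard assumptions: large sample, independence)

Answer: z = 3.1149, reject H₀

Derivation:
H₀: p = 0.5, H₁: p ≠ 0.5
Standard error: SE = √(p₀(1-p₀)/n) = √(0.5×0.5/379) = 0.025683
z-statistic: z = (p̂ - p₀)/SE = (0.58 - 0.5)/0.025683 = 3.1149
Critical value: z_0.025 = ±1.960
p-value = 0.0018
Decision: reject H₀ at α = 0.05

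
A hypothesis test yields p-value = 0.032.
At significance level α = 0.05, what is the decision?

Compare p-value to α:
0.032 < 0.05
Decision: reject H₀

Answer: reject H₀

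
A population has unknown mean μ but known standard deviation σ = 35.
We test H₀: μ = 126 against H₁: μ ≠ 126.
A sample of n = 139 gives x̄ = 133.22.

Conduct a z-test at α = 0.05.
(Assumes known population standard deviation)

Standard error: SE = σ/√n = 35/√139 = 2.9687
z-statistic: z = (x̄ - μ₀)/SE = (133.22 - 126)/2.9687 = 2.4320
Critical value: ±1.960
p-value = 0.0150
Decision: reject H₀

Answer: z = 2.4320, reject H₀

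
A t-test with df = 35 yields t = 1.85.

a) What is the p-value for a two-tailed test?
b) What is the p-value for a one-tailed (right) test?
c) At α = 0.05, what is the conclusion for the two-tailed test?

Answer: a) 0.0728, b) 0.0364, c) fail to reject H₀

Derivation:
Using t-distribution with df = 35:
a) Two-tailed: p = 2×P(T > 1.85) = 0.0728
b) One-tailed: p = P(T > 1.85) = 0.0364
c) 0.0728 ≥ 0.05, fail to reject H₀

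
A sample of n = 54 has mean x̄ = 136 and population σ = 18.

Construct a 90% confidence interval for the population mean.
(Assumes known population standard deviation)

Answer: (131.9706, 140.0294)

Derivation:
Confidence level: 90%, α = 0.1
z_0.05 = 1.645
SE = σ/√n = 18/√54 = 2.4495
Margin of error = 1.645 × 2.4495 = 4.0294
CI: x̄ ± margin = 136 ± 4.0294
CI: (131.9706, 140.0294)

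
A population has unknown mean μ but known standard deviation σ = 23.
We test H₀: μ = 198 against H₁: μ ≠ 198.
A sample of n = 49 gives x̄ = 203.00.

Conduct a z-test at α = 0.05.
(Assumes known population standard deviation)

Answer: z = 1.5217, fail to reject H₀

Derivation:
Standard error: SE = σ/√n = 23/√49 = 3.2857
z-statistic: z = (x̄ - μ₀)/SE = (203.00 - 198)/3.2857 = 1.5217
Critical value: ±1.960
p-value = 0.1281
Decision: fail to reject H₀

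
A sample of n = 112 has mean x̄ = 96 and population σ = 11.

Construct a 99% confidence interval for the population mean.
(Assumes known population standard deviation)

Confidence level: 99%, α = 0.01
z_0.005 = 2.576
SE = σ/√n = 11/√112 = 1.0394
Margin of error = 2.576 × 1.0394 = 2.6775
CI: x̄ ± margin = 96 ± 2.6775
CI: (93.3225, 98.6775)

Answer: (93.3225, 98.6775)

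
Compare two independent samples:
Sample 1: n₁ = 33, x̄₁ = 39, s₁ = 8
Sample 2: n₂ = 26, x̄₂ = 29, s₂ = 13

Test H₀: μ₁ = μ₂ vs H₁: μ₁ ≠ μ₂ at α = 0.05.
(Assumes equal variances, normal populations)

Pooled variance: s²_p = [32×8² + 25×13²]/(57) = 110.0526
s_p = 10.4906
SE = s_p×√(1/n₁ + 1/n₂) = 10.4906×√(1/33 + 1/26) = 2.7509
t = (x̄₁ - x̄₂)/SE = (39 - 29)/2.7509 = 3.6352
df = 57, t-critical = ±2.002
Decision: reject H₀

Answer: t = 3.6352, reject H₀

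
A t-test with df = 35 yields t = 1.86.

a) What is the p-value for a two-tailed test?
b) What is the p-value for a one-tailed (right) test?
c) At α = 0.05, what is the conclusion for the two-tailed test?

Using t-distribution with df = 35:
a) Two-tailed: p = 2×P(T > 1.86) = 0.0713
b) One-tailed: p = P(T > 1.86) = 0.0357
c) 0.0713 ≥ 0.05, fail to reject H₀

Answer: a) 0.0713, b) 0.0357, c) fail to reject H₀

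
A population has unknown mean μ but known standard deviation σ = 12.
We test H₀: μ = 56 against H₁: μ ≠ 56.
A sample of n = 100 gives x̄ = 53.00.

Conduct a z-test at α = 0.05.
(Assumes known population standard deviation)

Standard error: SE = σ/√n = 12/√100 = 1.2000
z-statistic: z = (x̄ - μ₀)/SE = (53.00 - 56)/1.2000 = -2.5000
Critical value: ±1.960
p-value = 0.0124
Decision: reject H₀

Answer: z = -2.5000, reject H₀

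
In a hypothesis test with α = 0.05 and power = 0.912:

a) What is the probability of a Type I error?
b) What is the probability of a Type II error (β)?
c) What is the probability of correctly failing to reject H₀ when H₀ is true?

a) Type I error probability = α = 0.05
b) Power = P(reject H₀ | H₁ true) = 1 - β = 0.912, so Type II error probability = β = 1 - Power = 0.088
c) P(fail to reject H₀ | H₀ true) = 1 - α = 0.95

Answer: a) 0.05, b) 0.088, c) 0.95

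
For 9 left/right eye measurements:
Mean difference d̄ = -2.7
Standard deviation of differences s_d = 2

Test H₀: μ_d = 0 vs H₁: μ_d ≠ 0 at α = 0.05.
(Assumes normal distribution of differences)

df = n - 1 = 8
SE = s_d/√n = 2/√9 = 0.6667
t = d̄/SE = -2.7/0.6667 = -4.0498
Critical value: t_{0.025,8} = ±2.306
p-value ≈ 0.0037
Decision: reject H₀

Answer: t = -4.0498, reject H₀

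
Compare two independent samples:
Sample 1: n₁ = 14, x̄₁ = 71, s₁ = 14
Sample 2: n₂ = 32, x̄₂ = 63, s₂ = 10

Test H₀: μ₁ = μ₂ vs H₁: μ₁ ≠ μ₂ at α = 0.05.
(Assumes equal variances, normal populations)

Pooled variance: s²_p = [13×14² + 31×10²]/(44) = 128.3636
s_p = 11.3298
SE = s_p×√(1/n₁ + 1/n₂) = 11.3298×√(1/14 + 1/32) = 3.6305
t = (x̄₁ - x̄₂)/SE = (71 - 63)/3.6305 = 2.2036
df = 44, t-critical = ±2.015
Decision: reject H₀

Answer: t = 2.2036, reject H₀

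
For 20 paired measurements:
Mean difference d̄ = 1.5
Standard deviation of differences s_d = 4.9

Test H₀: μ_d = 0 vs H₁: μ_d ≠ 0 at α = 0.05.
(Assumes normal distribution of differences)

df = n - 1 = 19
SE = s_d/√n = 4.9/√20 = 1.0957
t = d̄/SE = 1.5/1.0957 = 1.3690
Critical value: t_{0.025,19} = ±2.093
p-value ≈ 0.1870
Decision: fail to reject H₀

Answer: t = 1.3690, fail to reject H₀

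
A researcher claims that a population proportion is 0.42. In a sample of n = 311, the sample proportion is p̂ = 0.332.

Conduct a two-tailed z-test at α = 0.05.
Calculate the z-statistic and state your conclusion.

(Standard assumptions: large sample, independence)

H₀: p = 0.42, H₁: p ≠ 0.42
Standard error: SE = √(p₀(1-p₀)/n) = √(0.42×0.58/311) = 0.027987
z-statistic: z = (p̂ - p₀)/SE = (0.332 - 0.42)/0.027987 = -3.1443
Critical value: z_0.025 = ±1.960
p-value = 0.0017
Decision: reject H₀ at α = 0.05

Answer: z = -3.1443, reject H₀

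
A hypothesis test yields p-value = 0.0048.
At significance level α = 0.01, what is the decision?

Answer: reject H₀

Derivation:
Compare p-value to α:
0.0048 < 0.01
Decision: reject H₀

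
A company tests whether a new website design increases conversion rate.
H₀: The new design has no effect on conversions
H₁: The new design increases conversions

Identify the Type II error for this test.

Answer: Keeping the old design when the new one would have increased conversions

Derivation:
Type I error (α): Rejecting H₀ when H₀ is true
Type II error (β): Failing to reject H₀ when H₁ is true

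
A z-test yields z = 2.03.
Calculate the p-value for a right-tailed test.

For z = 2.03:
p = P(Z > 2.03) = 1 - Φ(2.03) = 0.0212

Answer: p-value ≈ 0.0212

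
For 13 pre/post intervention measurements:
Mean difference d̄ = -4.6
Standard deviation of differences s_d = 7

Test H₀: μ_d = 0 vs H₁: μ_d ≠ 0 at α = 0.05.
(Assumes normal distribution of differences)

df = n - 1 = 12
SE = s_d/√n = 7/√13 = 1.9415
t = d̄/SE = -4.6/1.9415 = -2.3693
Critical value: t_{0.025,12} = ±2.179
p-value ≈ 0.0354
Decision: reject H₀

Answer: t = -2.3693, reject H₀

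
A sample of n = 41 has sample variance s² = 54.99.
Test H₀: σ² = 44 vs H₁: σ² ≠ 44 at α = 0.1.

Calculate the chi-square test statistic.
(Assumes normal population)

Answer: χ² = 49.9909, fail to reject H₀

Derivation:
df = n - 1 = 40
χ² = (n-1)s²/σ₀² = 40×54.99/44 = 49.9909
Critical values: χ²_{0.95,40} = 26.509, χ²_{0.05,40} = 55.758
Rejection region: χ² < 26.509 or χ² > 55.758
Decision: fail to reject H₀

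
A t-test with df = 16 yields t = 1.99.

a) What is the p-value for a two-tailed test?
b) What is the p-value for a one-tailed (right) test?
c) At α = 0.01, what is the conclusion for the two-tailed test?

Using t-distribution with df = 16:
a) Two-tailed: p = 2×P(T > 1.99) = 0.0640
b) One-tailed: p = P(T > 1.99) = 0.0320
c) 0.0640 ≥ 0.01, fail to reject H₀

Answer: a) 0.0640, b) 0.0320, c) fail to reject H₀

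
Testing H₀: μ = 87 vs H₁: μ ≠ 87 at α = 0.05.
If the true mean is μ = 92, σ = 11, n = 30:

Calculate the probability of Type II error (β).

SE = σ/√n = 11/√30 = 2.0083
Critical values: μ₀ ± z_0.025×SE = 87 ± 1.960×2.0083
Acceptance region: (83.0637, 90.9363)
Under H₁ (μ = 92): z_high = (90.9363 - 92)/2.0083 = -0.5297, z_low = (83.0637 - 92)/2.0083 = -4.4497
β = P(not reject | H₁) = Φ(-0.5297) - Φ(-4.4497) ≈ 0.2982

Answer: β ≈ 0.2982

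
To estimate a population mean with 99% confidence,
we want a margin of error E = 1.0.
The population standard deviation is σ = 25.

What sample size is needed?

z_0.005 = 2.576
n = (z×σ/E)² = (2.576×25/1.0)²
n = 4147.3600
Round up: n = 4148

Answer: n = 4148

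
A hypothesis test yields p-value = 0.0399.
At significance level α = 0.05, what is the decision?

Compare p-value to α:
0.0399 < 0.05
Decision: reject H₀

Answer: reject H₀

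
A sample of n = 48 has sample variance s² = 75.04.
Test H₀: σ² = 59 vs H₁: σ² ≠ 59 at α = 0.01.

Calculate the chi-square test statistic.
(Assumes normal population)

Answer: χ² = 59.7776, fail to reject H₀

Derivation:
df = n - 1 = 47
χ² = (n-1)s²/σ₀² = 47×75.04/59 = 59.7776
Critical values: χ²_{0.995,47} = 25.775, χ²_{0.005,47} = 75.704
Rejection region: χ² < 25.775 or χ² > 75.704
Decision: fail to reject H₀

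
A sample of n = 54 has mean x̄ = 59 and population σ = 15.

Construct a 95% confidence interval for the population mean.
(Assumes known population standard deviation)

Answer: (54.9992, 63.0008)

Derivation:
Confidence level: 95%, α = 0.05
z_0.025 = 1.960
SE = σ/√n = 15/√54 = 2.0412
Margin of error = 1.960 × 2.0412 = 4.0008
CI: x̄ ± margin = 59 ± 4.0008
CI: (54.9992, 63.0008)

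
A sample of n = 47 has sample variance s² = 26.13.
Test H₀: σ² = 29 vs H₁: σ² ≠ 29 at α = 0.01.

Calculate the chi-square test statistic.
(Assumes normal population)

df = n - 1 = 46
χ² = (n-1)s²/σ₀² = 46×26.13/29 = 41.4476
Critical values: χ²_{0.995,46} = 25.041, χ²_{0.005,46} = 74.437
Rejection region: χ² < 25.041 or χ² > 74.437
Decision: fail to reject H₀

Answer: χ² = 41.4476, fail to reject H₀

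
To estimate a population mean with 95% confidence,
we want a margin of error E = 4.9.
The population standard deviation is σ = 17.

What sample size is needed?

z_0.025 = 1.960
n = (z×σ/E)² = (1.960×17/4.9)²
n = 46.2400
Round up: n = 47

Answer: n = 47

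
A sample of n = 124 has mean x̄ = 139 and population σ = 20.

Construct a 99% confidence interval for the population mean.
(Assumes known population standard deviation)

Confidence level: 99%, α = 0.01
z_0.005 = 2.576
SE = σ/√n = 20/√124 = 1.7961
Margin of error = 2.576 × 1.7961 = 4.6268
CI: x̄ ± margin = 139 ± 4.6268
CI: (134.3732, 143.6268)

Answer: (134.3732, 143.6268)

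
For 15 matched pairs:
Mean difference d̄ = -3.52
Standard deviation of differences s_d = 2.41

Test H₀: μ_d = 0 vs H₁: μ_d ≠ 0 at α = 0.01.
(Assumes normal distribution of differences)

df = n - 1 = 14
SE = s_d/√n = 2.41/√15 = 0.6223
t = d̄/SE = -3.52/0.6223 = -5.6564
Critical value: t_{0.005,14} = ±2.977
p-value ≈ 0.0001
Decision: reject H₀

Answer: t = -5.6564, reject H₀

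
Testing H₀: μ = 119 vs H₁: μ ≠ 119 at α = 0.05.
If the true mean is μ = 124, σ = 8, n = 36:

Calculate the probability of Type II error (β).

SE = σ/√n = 8/√36 = 1.3333
Critical values: μ₀ ± z_0.025×SE = 119 ± 1.960×1.3333
Acceptance region: (116.3867, 121.6133)
Under H₁ (μ = 124): z_high = (121.6133 - 124)/1.3333 = -1.7901, z_low = (116.3867 - 124)/1.3333 = -5.7101
β = P(not reject | H₁) = Φ(-1.7901) - Φ(-5.7101) ≈ 0.0367

Answer: β ≈ 0.0367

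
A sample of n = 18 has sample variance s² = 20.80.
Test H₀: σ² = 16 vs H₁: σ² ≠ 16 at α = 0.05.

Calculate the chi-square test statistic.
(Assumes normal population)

Answer: χ² = 22.1000, fail to reject H₀

Derivation:
df = n - 1 = 17
χ² = (n-1)s²/σ₀² = 17×20.80/16 = 22.1000
Critical values: χ²_{0.975,17} = 7.564, χ²_{0.025,17} = 30.191
Rejection region: χ² < 7.564 or χ² > 30.191
Decision: fail to reject H₀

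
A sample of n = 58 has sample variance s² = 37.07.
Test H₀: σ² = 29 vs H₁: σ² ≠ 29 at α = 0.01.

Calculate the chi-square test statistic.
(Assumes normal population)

df = n - 1 = 57
χ² = (n-1)s²/σ₀² = 57×37.07/29 = 72.8617
Critical values: χ²_{0.995,57} = 33.248, χ²_{0.005,57} = 88.236
Rejection region: χ² < 33.248 or χ² > 88.236
Decision: fail to reject H₀

Answer: χ² = 72.8617, fail to reject H₀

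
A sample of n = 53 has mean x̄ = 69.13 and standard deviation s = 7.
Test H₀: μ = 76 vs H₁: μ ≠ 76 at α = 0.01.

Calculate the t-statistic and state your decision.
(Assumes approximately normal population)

Answer: t = -7.1451, reject H₀

Derivation:
df = n - 1 = 52
SE = s/√n = 7/√53 = 0.9615
t = (x̄ - μ₀)/SE = (69.13 - 76)/0.9615 = -7.1451
Critical value: t_{0.005,52} = ±2.674
p-value < 0.0001
Decision: reject H₀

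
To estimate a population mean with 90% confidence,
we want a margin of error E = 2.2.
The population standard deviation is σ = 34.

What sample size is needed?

Answer: n = 647

Derivation:
z_0.05 = 1.645
n = (z×σ/E)² = (1.645×34/2.2)²
n = 646.3151
Round up: n = 647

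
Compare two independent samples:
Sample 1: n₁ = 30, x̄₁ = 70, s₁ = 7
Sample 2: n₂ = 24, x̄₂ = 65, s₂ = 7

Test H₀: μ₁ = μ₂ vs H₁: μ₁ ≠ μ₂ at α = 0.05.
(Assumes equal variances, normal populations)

Pooled variance: s²_p = [29×7² + 23×7²]/(52) = 49.0000
s_p = 7.0000
SE = s_p×√(1/n₁ + 1/n₂) = 7.0000×√(1/30 + 1/24) = 1.9170
t = (x̄₁ - x̄₂)/SE = (70 - 65)/1.9170 = 2.6082
df = 52, t-critical = ±2.007
Decision: reject H₀

Answer: t = 2.6082, reject H₀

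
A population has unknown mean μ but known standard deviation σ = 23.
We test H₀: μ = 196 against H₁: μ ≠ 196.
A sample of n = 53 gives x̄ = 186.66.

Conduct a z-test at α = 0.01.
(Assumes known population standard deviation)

Standard error: SE = σ/√n = 23/√53 = 3.1593
z-statistic: z = (x̄ - μ₀)/SE = (186.66 - 196)/3.1593 = -2.9564
Critical value: ±2.576
p-value = 0.0031
Decision: reject H₀

Answer: z = -2.9564, reject H₀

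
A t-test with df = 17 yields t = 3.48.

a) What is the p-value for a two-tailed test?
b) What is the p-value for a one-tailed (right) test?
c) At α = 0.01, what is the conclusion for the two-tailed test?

Answer: a) 0.0029, b) 0.0014, c) reject H₀

Derivation:
Using t-distribution with df = 17:
a) Two-tailed: p = 2×P(T > 3.48) = 0.0029
b) One-tailed: p = P(T > 3.48) = 0.0014
c) 0.0029 < 0.01, reject H₀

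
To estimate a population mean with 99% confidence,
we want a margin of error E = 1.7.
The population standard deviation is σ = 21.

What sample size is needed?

z_0.005 = 2.576
n = (z×σ/E)² = (2.576×21/1.7)²
n = 1012.5873
Round up: n = 1013

Answer: n = 1013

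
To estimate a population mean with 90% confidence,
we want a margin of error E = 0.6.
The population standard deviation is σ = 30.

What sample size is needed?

z_0.05 = 1.645
n = (z×σ/E)² = (1.645×30/0.6)²
n = 6765.0625
Round up: n = 6766

Answer: n = 6766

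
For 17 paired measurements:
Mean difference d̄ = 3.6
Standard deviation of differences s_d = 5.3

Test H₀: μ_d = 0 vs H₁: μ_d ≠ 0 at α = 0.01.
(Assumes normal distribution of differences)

df = n - 1 = 16
SE = s_d/√n = 5.3/√17 = 1.2854
t = d̄/SE = 3.6/1.2854 = 2.8007
Critical value: t_{0.005,16} = ±2.921
p-value ≈ 0.0128
Decision: fail to reject H₀

Answer: t = 2.8007, fail to reject H₀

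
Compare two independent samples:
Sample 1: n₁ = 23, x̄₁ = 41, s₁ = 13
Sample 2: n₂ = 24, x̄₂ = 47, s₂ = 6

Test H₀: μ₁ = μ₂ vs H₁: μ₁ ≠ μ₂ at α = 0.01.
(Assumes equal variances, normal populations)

Pooled variance: s²_p = [22×13² + 23×6²]/(45) = 101.0222
s_p = 10.0510
SE = s_p×√(1/n₁ + 1/n₂) = 10.0510×√(1/23 + 1/24) = 2.9328
t = (x̄₁ - x̄₂)/SE = (41 - 47)/2.9328 = -2.0458
df = 45, t-critical = ±2.690
Decision: fail to reject H₀

Answer: t = -2.0458, fail to reject H₀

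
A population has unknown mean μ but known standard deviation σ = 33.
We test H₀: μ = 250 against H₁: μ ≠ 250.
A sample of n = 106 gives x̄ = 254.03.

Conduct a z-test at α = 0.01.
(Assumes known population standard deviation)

Standard error: SE = σ/√n = 33/√106 = 3.2052
z-statistic: z = (x̄ - μ₀)/SE = (254.03 - 250)/3.2052 = 1.2573
Critical value: ±2.576
p-value = 0.2086
Decision: fail to reject H₀

Answer: z = 1.2573, fail to reject H₀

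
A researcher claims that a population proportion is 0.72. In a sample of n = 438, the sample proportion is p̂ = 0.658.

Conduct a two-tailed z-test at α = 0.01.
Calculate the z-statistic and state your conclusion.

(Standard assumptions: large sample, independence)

H₀: p = 0.72, H₁: p ≠ 0.72
Standard error: SE = √(p₀(1-p₀)/n) = √(0.72×0.28/438) = 0.021454
z-statistic: z = (p̂ - p₀)/SE = (0.658 - 0.72)/0.021454 = -2.8899
Critical value: z_0.005 = ±2.576
p-value = 0.0039
Decision: reject H₀ at α = 0.01

Answer: z = -2.8899, reject H₀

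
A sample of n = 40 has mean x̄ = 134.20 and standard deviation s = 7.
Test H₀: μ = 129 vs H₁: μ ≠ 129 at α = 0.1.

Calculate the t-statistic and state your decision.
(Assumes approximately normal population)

df = n - 1 = 39
SE = s/√n = 7/√40 = 1.1068
t = (x̄ - μ₀)/SE = (134.20 - 129)/1.1068 = 4.6982
Critical value: t_{0.05,39} = ±1.685
p-value < 0.0001
Decision: reject H₀

Answer: t = 4.6982, reject H₀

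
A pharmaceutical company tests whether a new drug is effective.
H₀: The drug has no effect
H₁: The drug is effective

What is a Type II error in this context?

Type I error: rejecting H₀ when it is actually true (false positive).
Type II error: failing to reject H₀ when H₁ is actually true (false negative).

Answer: Failing to detect the drug's effect when it actually works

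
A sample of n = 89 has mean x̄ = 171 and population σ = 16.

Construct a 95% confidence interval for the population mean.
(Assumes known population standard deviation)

Confidence level: 95%, α = 0.05
z_0.025 = 1.960
SE = σ/√n = 16/√89 = 1.6960
Margin of error = 1.960 × 1.6960 = 3.3242
CI: x̄ ± margin = 171 ± 3.3242
CI: (167.6758, 174.3242)

Answer: (167.6758, 174.3242)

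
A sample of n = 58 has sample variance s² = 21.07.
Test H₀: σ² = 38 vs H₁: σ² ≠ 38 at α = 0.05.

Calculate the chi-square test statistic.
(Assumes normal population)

df = n - 1 = 57
χ² = (n-1)s²/σ₀² = 57×21.07/38 = 31.6050
Critical values: χ²_{0.975,57} = 38.027, χ²_{0.025,57} = 79.752
Rejection region: χ² < 38.027 or χ² > 79.752
Decision: reject H₀

Answer: χ² = 31.6050, reject H₀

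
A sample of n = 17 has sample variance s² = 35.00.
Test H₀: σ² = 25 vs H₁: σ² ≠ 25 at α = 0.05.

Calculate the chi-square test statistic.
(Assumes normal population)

Answer: χ² = 22.4000, fail to reject H₀

Derivation:
df = n - 1 = 16
χ² = (n-1)s²/σ₀² = 16×35.00/25 = 22.4000
Critical values: χ²_{0.975,16} = 6.908, χ²_{0.025,16} = 28.845
Rejection region: χ² < 6.908 or χ² > 28.845
Decision: fail to reject H₀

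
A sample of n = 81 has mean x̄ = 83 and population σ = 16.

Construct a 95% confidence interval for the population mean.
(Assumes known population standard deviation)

Confidence level: 95%, α = 0.05
z_0.025 = 1.960
SE = σ/√n = 16/√81 = 1.7778
Margin of error = 1.960 × 1.7778 = 3.4845
CI: x̄ ± margin = 83 ± 3.4845
CI: (79.5155, 86.4845)

Answer: (79.5155, 86.4845)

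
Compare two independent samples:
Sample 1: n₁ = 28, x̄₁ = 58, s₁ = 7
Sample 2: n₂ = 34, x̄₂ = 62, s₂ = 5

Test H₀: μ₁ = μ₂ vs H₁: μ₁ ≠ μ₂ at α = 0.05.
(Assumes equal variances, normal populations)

Pooled variance: s²_p = [27×7² + 33×5²]/(60) = 35.8000
s_p = 5.9833
SE = s_p×√(1/n₁ + 1/n₂) = 5.9833×√(1/28 + 1/34) = 1.5269
t = (x̄₁ - x̄₂)/SE = (58 - 62)/1.5269 = -2.6197
df = 60, t-critical = ±2.000
Decision: reject H₀

Answer: t = -2.6197, reject H₀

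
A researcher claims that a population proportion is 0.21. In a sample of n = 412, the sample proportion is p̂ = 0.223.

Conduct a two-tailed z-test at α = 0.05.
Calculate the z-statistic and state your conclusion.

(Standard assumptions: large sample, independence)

Answer: z = 0.6478, fail to reject H₀

Derivation:
H₀: p = 0.21, H₁: p ≠ 0.21
Standard error: SE = √(p₀(1-p₀)/n) = √(0.21×0.79/412) = 0.020067
z-statistic: z = (p̂ - p₀)/SE = (0.223 - 0.21)/0.020067 = 0.6478
Critical value: z_0.025 = ±1.960
p-value = 0.5171
Decision: fail to reject H₀ at α = 0.05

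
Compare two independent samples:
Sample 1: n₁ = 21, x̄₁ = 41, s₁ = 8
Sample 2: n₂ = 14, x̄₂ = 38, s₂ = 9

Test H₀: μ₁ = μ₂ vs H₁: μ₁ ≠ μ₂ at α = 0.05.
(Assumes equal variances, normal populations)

Pooled variance: s²_p = [20×8² + 13×9²]/(33) = 70.6970
s_p = 8.4082
SE = s_p×√(1/n₁ + 1/n₂) = 8.4082×√(1/21 + 1/14) = 2.9011
t = (x̄₁ - x̄₂)/SE = (41 - 38)/2.9011 = 1.0341
df = 33, t-critical = ±2.035
Decision: fail to reject H₀

Answer: t = 1.0341, fail to reject H₀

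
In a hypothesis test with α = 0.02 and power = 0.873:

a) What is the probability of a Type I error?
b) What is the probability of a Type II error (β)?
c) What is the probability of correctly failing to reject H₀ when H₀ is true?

Answer: a) 0.02, b) 0.127, c) 0.98

Derivation:
a) Type I error probability = α = 0.02
b) Power = P(reject H₀ | H₁ true) = 1 - β = 0.873, so Type II error probability = β = 1 - Power = 0.127
c) P(fail to reject H₀ | H₀ true) = 1 - α = 0.98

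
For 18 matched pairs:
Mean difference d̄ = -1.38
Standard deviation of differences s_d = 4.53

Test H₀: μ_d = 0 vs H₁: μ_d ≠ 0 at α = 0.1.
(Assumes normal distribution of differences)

Answer: t = -1.2925, fail to reject H₀

Derivation:
df = n - 1 = 17
SE = s_d/√n = 4.53/√18 = 1.0677
t = d̄/SE = -1.38/1.0677 = -1.2925
Critical value: t_{0.05,17} = ±1.740
p-value ≈ 0.2135
Decision: fail to reject H₀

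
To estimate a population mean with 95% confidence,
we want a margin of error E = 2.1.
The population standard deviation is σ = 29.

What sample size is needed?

Answer: n = 733

Derivation:
z_0.025 = 1.960
n = (z×σ/E)² = (1.960×29/2.1)²
n = 732.6044
Round up: n = 733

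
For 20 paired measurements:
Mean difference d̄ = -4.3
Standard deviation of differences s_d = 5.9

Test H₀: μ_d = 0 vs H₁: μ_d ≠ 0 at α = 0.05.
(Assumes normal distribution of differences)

df = n - 1 = 19
SE = s_d/√n = 5.9/√20 = 1.3193
t = d̄/SE = -4.3/1.3193 = -3.2593
Critical value: t_{0.025,19} = ±2.093
p-value ≈ 0.0041
Decision: reject H₀

Answer: t = -3.2593, reject H₀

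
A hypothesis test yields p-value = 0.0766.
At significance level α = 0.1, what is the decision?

Compare p-value to α:
0.0766 < 0.1
Decision: reject H₀

Answer: reject H₀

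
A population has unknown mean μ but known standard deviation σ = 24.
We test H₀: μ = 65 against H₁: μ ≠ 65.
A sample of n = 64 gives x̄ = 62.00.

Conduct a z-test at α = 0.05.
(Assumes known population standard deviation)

Answer: z = -1.0000, fail to reject H₀

Derivation:
Standard error: SE = σ/√n = 24/√64 = 3.0000
z-statistic: z = (x̄ - μ₀)/SE = (62.00 - 65)/3.0000 = -1.0000
Critical value: ±1.960
p-value = 0.3173
Decision: fail to reject H₀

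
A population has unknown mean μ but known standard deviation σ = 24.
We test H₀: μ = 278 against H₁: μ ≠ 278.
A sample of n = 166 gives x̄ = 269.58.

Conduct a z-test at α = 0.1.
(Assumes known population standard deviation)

Standard error: SE = σ/√n = 24/√166 = 1.8628
z-statistic: z = (x̄ - μ₀)/SE = (269.58 - 278)/1.8628 = -4.5201
Critical value: ±1.645
p-value < 0.0001
Decision: reject H₀

Answer: z = -4.5201, reject H₀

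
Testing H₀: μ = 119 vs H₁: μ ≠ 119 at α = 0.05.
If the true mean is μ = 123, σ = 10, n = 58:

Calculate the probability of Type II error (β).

Answer: β ≈ 0.1387

Derivation:
SE = σ/√n = 10/√58 = 1.3131
Critical values: μ₀ ± z_0.025×SE = 119 ± 1.960×1.3131
Acceptance region: (116.4263, 121.5737)
Under H₁ (μ = 123): z_high = (121.5737 - 123)/1.3131 = -1.0862, z_low = (116.4263 - 123)/1.3131 = -5.0062
β = P(not reject | H₁) = Φ(-1.0862) - Φ(-5.0062) ≈ 0.1387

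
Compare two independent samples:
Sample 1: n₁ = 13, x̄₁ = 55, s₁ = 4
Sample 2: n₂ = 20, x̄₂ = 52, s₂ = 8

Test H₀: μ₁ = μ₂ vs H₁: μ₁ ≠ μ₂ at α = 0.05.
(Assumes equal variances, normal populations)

Pooled variance: s²_p = [12×4² + 19×8²]/(31) = 45.4194
s_p = 6.7394
SE = s_p×√(1/n₁ + 1/n₂) = 6.7394×√(1/13 + 1/20) = 2.4010
t = (x̄₁ - x̄₂)/SE = (55 - 52)/2.4010 = 1.2495
df = 31, t-critical = ±2.040
Decision: fail to reject H₀

Answer: t = 1.2495, fail to reject H₀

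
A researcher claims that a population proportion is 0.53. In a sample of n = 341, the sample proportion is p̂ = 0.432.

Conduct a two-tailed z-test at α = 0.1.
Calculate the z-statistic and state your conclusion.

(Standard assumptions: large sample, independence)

H₀: p = 0.53, H₁: p ≠ 0.53
Standard error: SE = √(p₀(1-p₀)/n) = √(0.53×0.47/341) = 0.027028
z-statistic: z = (p̂ - p₀)/SE = (0.432 - 0.53)/0.027028 = -3.6259
Critical value: z_0.05 = ±1.645
p-value = 0.0003
Decision: reject H₀ at α = 0.1

Answer: z = -3.6259, reject H₀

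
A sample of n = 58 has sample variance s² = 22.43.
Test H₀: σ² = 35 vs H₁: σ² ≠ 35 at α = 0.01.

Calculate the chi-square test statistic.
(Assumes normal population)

Answer: χ² = 36.5289, fail to reject H₀

Derivation:
df = n - 1 = 57
χ² = (n-1)s²/σ₀² = 57×22.43/35 = 36.5289
Critical values: χ²_{0.995,57} = 33.248, χ²_{0.005,57} = 88.236
Rejection region: χ² < 33.248 or χ² > 88.236
Decision: fail to reject H₀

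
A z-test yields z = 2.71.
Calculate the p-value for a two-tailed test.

For z = 2.71:
p = 2×P(Z > |2.71|) = 2×(1 - Φ(2.71)) = 0.0067

Answer: p-value ≈ 0.0067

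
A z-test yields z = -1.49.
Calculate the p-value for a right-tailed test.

Answer: p-value ≈ 0.9319

Derivation:
For z = -1.49:
p = P(Z > -1.49) = 1 - Φ(-1.49) = 0.9319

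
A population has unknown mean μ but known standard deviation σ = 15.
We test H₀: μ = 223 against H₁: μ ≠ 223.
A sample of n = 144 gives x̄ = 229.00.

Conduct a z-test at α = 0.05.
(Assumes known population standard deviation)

Standard error: SE = σ/√n = 15/√144 = 1.2500
z-statistic: z = (x̄ - μ₀)/SE = (229.00 - 223)/1.2500 = 4.8000
Critical value: ±1.960
p-value < 0.0001
Decision: reject H₀

Answer: z = 4.8000, reject H₀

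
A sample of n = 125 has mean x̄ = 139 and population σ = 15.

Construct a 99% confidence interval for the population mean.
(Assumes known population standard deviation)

Confidence level: 99%, α = 0.01
z_0.005 = 2.576
SE = σ/√n = 15/√125 = 1.3416
Margin of error = 2.576 × 1.3416 = 3.4560
CI: x̄ ± margin = 139 ± 3.4560
CI: (135.5440, 142.4560)

Answer: (135.5440, 142.4560)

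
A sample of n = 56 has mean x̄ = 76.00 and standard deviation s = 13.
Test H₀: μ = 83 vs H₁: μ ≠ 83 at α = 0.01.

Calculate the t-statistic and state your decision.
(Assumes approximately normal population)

df = n - 1 = 55
SE = s/√n = 13/√56 = 1.7372
t = (x̄ - μ₀)/SE = (76.00 - 83)/1.7372 = -4.0295
Critical value: t_{0.005,55} = ±2.668
p-value ≈ 0.0002
Decision: reject H₀

Answer: t = -4.0295, reject H₀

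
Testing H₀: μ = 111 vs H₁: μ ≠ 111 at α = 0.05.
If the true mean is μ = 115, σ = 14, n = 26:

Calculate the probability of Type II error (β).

Answer: β ≈ 0.6922

Derivation:
SE = σ/√n = 14/√26 = 2.7456
Critical values: μ₀ ± z_0.025×SE = 111 ± 1.960×2.7456
Acceptance region: (105.6186, 116.3814)
Under H₁ (μ = 115): z_high = (116.3814 - 115)/2.7456 = 0.5031, z_low = (105.6186 - 115)/2.7456 = -3.4169
β = P(not reject | H₁) = Φ(0.5031) - Φ(-3.4169) ≈ 0.6922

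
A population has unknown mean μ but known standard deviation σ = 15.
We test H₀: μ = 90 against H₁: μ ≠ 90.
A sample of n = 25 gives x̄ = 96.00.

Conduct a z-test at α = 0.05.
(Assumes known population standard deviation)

Answer: z = 2.0000, reject H₀

Derivation:
Standard error: SE = σ/√n = 15/√25 = 3.0000
z-statistic: z = (x̄ - μ₀)/SE = (96.00 - 90)/3.0000 = 2.0000
Critical value: ±1.960
p-value = 0.0455
Decision: reject H₀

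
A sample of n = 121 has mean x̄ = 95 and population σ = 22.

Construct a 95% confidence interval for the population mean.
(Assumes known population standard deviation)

Answer: (91.0800, 98.9200)

Derivation:
Confidence level: 95%, α = 0.05
z_0.025 = 1.960
SE = σ/√n = 22/√121 = 2.0000
Margin of error = 1.960 × 2.0000 = 3.9200
CI: x̄ ± margin = 95 ± 3.9200
CI: (91.0800, 98.9200)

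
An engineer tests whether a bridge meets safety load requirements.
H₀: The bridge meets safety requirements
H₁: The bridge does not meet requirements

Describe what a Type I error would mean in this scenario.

Answer: Unnecessarily closing a safe bridge for repairs

Derivation:
Type I error: rejecting H₀ when it is actually true (false positive).
Type II error: failing to reject H₀ when H₁ is actually true (false negative).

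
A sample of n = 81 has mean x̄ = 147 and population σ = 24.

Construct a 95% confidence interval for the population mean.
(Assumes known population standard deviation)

Answer: (141.7733, 152.2267)

Derivation:
Confidence level: 95%, α = 0.05
z_0.025 = 1.960
SE = σ/√n = 24/√81 = 2.6667
Margin of error = 1.960 × 2.6667 = 5.2267
CI: x̄ ± margin = 147 ± 5.2267
CI: (141.7733, 152.2267)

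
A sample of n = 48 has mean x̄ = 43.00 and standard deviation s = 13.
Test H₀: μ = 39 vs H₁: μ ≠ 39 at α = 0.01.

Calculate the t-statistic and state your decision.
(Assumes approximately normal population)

df = n - 1 = 47
SE = s/√n = 13/√48 = 1.8764
t = (x̄ - μ₀)/SE = (43.00 - 39)/1.8764 = 2.1317
Critical value: t_{0.005,47} = ±2.685
p-value ≈ 0.0383
Decision: fail to reject H₀

Answer: t = 2.1317, fail to reject H₀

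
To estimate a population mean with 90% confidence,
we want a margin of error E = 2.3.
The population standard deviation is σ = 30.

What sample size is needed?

z_0.05 = 1.645
n = (z×σ/E)² = (1.645×30/2.3)²
n = 460.3823
Round up: n = 461

Answer: n = 461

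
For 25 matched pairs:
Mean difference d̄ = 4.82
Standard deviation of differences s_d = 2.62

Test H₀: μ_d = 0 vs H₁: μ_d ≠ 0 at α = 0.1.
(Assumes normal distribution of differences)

Answer: t = 9.1985, reject H₀

Derivation:
df = n - 1 = 24
SE = s_d/√n = 2.62/√25 = 0.5240
t = d̄/SE = 4.82/0.5240 = 9.1985
Critical value: t_{0.05,24} = ±1.711
p-value < 0.0001
Decision: reject H₀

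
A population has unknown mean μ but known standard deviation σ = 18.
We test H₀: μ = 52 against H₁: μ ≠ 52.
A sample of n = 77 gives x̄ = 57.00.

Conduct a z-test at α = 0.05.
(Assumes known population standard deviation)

Standard error: SE = σ/√n = 18/√77 = 2.0513
z-statistic: z = (x̄ - μ₀)/SE = (57.00 - 52)/2.0513 = 2.4375
Critical value: ±1.960
p-value = 0.0148
Decision: reject H₀

Answer: z = 2.4375, reject H₀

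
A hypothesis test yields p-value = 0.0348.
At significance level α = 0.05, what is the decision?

Answer: reject H₀

Derivation:
Compare p-value to α:
0.0348 < 0.05
Decision: reject H₀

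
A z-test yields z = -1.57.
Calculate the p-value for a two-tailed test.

Answer: p-value ≈ 0.1164

Derivation:
For z = -1.57:
p = 2×P(Z > |-1.57|) = 2×(1 - Φ(1.57)) = 0.1164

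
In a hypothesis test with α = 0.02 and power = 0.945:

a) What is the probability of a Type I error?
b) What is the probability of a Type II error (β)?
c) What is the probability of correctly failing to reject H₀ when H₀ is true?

a) Type I error probability = α = 0.02
b) Power = P(reject H₀ | H₁ true) = 1 - β = 0.945, so Type II error probability = β = 1 - Power = 0.055
c) P(fail to reject H₀ | H₀ true) = 1 - α = 0.98

Answer: a) 0.02, b) 0.055, c) 0.98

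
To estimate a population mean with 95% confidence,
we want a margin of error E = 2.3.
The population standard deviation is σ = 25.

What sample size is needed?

z_0.025 = 1.960
n = (z×σ/E)² = (1.960×25/2.3)²
n = 453.8752
Round up: n = 454

Answer: n = 454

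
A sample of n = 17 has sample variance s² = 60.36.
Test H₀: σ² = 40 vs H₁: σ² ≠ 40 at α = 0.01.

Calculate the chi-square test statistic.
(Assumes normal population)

Answer: χ² = 24.1440, fail to reject H₀

Derivation:
df = n - 1 = 16
χ² = (n-1)s²/σ₀² = 16×60.36/40 = 24.1440
Critical values: χ²_{0.995,16} = 5.142, χ²_{0.005,16} = 34.267
Rejection region: χ² < 5.142 or χ² > 34.267
Decision: fail to reject H₀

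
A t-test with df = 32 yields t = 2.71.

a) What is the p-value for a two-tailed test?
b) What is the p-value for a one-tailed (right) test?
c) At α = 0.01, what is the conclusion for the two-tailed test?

Answer: a) 0.0107, b) 0.0054, c) fail to reject H₀

Derivation:
Using t-distribution with df = 32:
a) Two-tailed: p = 2×P(T > 2.71) = 0.0107
b) One-tailed: p = P(T > 2.71) = 0.0054
c) 0.0107 ≥ 0.01, fail to reject H₀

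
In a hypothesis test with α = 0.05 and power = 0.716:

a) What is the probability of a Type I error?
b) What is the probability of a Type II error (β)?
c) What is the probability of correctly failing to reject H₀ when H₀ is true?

Answer: a) 0.05, b) 0.284, c) 0.95

Derivation:
a) Type I error probability = α = 0.05
b) Power = P(reject H₀ | H₁ true) = 1 - β = 0.716, so Type II error probability = β = 1 - Power = 0.284
c) P(fail to reject H₀ | H₀ true) = 1 - α = 0.95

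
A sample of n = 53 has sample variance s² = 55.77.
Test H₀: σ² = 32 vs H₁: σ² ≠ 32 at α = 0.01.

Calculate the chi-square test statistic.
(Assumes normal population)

df = n - 1 = 52
χ² = (n-1)s²/σ₀² = 52×55.77/32 = 90.6262
Critical values: χ²_{0.995,52} = 29.481, χ²_{0.005,52} = 82.001
Rejection region: χ² < 29.481 or χ² > 82.001
Decision: reject H₀

Answer: χ² = 90.6262, reject H₀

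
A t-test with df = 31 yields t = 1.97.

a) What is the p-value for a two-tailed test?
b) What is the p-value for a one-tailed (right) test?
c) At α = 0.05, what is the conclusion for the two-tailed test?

Answer: a) 0.0578, b) 0.0289, c) fail to reject H₀

Derivation:
Using t-distribution with df = 31:
a) Two-tailed: p = 2×P(T > 1.97) = 0.0578
b) One-tailed: p = P(T > 1.97) = 0.0289
c) 0.0578 ≥ 0.05, fail to reject H₀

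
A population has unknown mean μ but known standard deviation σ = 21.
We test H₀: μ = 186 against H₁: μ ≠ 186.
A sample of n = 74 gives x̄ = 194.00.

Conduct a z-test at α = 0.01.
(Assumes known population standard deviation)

Standard error: SE = σ/√n = 21/√74 = 2.4412
z-statistic: z = (x̄ - μ₀)/SE = (194.00 - 186)/2.4412 = 3.2771
Critical value: ±2.576
p-value = 0.0010
Decision: reject H₀

Answer: z = 3.2771, reject H₀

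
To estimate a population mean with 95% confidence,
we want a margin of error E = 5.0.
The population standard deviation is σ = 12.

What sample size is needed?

z_0.025 = 1.960
n = (z×σ/E)² = (1.960×12/5.0)²
n = 22.1276
Round up: n = 23

Answer: n = 23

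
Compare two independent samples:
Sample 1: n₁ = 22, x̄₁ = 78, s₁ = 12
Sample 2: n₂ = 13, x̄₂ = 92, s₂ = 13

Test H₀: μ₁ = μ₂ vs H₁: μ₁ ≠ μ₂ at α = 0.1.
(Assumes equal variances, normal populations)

Pooled variance: s²_p = [21×12² + 12×13²]/(33) = 153.0909
s_p = 12.3730
SE = s_p×√(1/n₁ + 1/n₂) = 12.3730×√(1/22 + 1/13) = 4.3284
t = (x̄₁ - x̄₂)/SE = (78 - 92)/4.3284 = -3.2345
df = 33, t-critical = ±1.692
Decision: reject H₀

Answer: t = -3.2345, reject H₀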